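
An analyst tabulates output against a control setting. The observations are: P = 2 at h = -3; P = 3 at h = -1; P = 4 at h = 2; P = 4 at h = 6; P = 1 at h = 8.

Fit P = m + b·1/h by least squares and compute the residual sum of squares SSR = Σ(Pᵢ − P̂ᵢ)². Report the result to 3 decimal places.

SSR = 6.494

From the data, Σ1 = 5, Σ1/h = -13/24, Σ1/h·1/h = 809/576.
Right-hand side: ΣP = 14, Σ1/h·P = -7/8.
So MᵀM·[m, b]ᵀ = MᵀP: [[5, -13/24]; [-13/24, 809/576]]·[m, b]ᵀ = [14, -7/8]ᵀ.
Determinant 5·(809/576) − (-13/24)² = 323/48.
m = (14·(809/576) − (-13/24)·(-7/8))/(323/48) = 11053/3876; b = (5·(-7/8) − (-13/24)·14)/(323/48) = 154/323.
Residuals: -895/1292, 2423/3876, 3527/3876, 1381/1292, -1852/969; SSR = 25171/3876.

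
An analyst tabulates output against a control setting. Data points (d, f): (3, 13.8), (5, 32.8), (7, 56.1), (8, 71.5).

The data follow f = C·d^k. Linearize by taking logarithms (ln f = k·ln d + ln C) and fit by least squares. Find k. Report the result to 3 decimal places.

k = 1.667

Let Y = ln f. Fitting Y = k·ln d + ln C by least squares:
Over the data: Σln d = 6.7334, Σ(ln d)² = 11.9079, Σln f = 14.4119, Σln d·ln f = 25.2162.
Normal system: [[11.9079, 6.7334]; [6.7334, 4]]·[k, ln C]ᵀ = [25.2162, 14.4119]ᵀ.
Δ = 11.9079·4 − (6.7334)² = 2.2928; k = (25.2162·4 − 6.7334·14.4119)/2.2928 = 1.66750, ln C = (11.9079·14.4119 − 6.7334·25.2162)/2.2928 = 0.79600.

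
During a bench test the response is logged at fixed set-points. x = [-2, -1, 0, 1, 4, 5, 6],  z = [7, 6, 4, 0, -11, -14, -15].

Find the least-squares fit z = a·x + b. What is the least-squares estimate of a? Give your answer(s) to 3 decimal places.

With design matrix A, AᵀA = [[83, 13]; [13, 7]] and Aᵀz = [-224, -23]ᵀ.
Δ = 83·7 − 13² = 412.
a = ((-224)·7 − 13·(-23))/412 = -1269/412; b = (83·(-23) − 13·(-224))/412 = 1003/412.

a = -3.080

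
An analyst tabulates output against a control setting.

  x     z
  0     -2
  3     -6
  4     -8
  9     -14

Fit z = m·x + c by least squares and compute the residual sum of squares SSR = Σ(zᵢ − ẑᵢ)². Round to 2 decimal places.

SSR = 0.33

Setting ∂/∂m … = 0 gives: 106·m + 16·c = -176;  16·m + 4·c = -30.
Determinant 106·4 − 16² = 168.
m = ((-176)·4 − 16·(-30))/168 = -4/3; c = (106·(-30) − 16·(-176))/168 = -13/6.
Residuals: 1/6, 1/6, -1/2, 1/6; SSR = 1/3.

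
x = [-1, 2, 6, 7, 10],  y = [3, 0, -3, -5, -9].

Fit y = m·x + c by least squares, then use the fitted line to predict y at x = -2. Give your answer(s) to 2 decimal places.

ŷ = 4.36

Entries of MᵀM: Σx·x = 190, Σx = 24, Σ1 = 5.
For Mᵀy: Σx·y = -146, Σy = -14.
So MᵀM·[m, c]ᵀ = Mᵀy: [[190, 24]; [24, 5]]·[m, c]ᵀ = [-146, -14]ᵀ.
Δ = 190·5 − 24² = 374.
m = ((-146)·5 − 24·(-14))/374 = -197/187; c = (190·(-14) − 24·(-146))/374 = 422/187.
At x = -2: ŷ = (-197/187)·(-2) + (422/187)·(1) = 48/11.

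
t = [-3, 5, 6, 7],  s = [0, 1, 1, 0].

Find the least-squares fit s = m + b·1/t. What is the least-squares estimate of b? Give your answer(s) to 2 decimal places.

b = 1.45

With design matrix M, MᵀM = [[4, 37/210]; [37/210, 8789/44100]] and Mᵀs = [2, 11/30]ᵀ.
Δ = 4·(8789/44100) − (37/210)² = 33787/44100.
m = (2·(8789/44100) − (37/210)·(11/30))/(33787/44100) = 1133/2599; b = (4·(11/30) − (37/210)·2)/(33787/44100) = 3780/2599.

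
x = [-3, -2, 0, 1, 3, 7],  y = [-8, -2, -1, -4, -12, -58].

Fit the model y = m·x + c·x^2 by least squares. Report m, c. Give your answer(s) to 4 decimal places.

Forming MᵀM = [[72, 336]; [336, 2580]] and Mᵀy = [-418, -3034]ᵀ gives MᵀM·[m, c]ᵀ = Mᵀy.
Determinant 72·2580 − 336² = 72864.
m = ((-418)·2580 − 336·(-3034))/72864 = -2459/3036; c = (72·(-3034) − 336·(-418))/72864 = -1625/1518.

m = -0.8099, c = -1.0705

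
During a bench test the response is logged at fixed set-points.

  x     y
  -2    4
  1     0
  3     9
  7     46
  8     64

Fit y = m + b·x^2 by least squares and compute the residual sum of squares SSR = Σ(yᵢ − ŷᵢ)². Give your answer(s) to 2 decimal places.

SSR = 6.16

From the data, Σ1 = 5, Σx^2 = 127, Σx^2·x^2 = 6595.
Moment sums: Σy = 123, Σx^2·y = 6447.
Eliminating b: 6595·(row 1) − 127·(row 2) gives 16846·m = 6595·123 − 127·6447 = -7584, so m = -3792/8423.
Then b = (6447 − 127·(-3792/8423))/6595 = 8307/8423.
Residuals: 4256/8423, -4515/8423, 4836/8423, -15793/8423, 11216/8423; SSR = 51894/8423.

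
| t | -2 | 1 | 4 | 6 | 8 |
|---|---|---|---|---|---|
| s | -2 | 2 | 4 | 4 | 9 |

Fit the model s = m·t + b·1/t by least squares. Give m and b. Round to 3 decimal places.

Normal-equation sums: Σt·t = 121, Σt·1/t = 5, Σ1/t·1/t = 781/576.
Right-hand side: Σt·s = 118, Σ1/t·s = 139/24.
So MᵀM·[m, b]ᵀ = Mᵀs: [[121, 5]; [5, 781/576]]·[m, b]ᵀ = [118, 139/24]ᵀ.
Eliminating b: (781/576)·(row 1) − 5·(row 2) gives (80101/576)·m = (781/576)·118 − 5·(139/24) = 37739/288, so m = 75478/80101.
Then b = ((139/24) − 5·(75478/80101))/(781/576) = 63816/80101.

m = 0.942, b = 0.797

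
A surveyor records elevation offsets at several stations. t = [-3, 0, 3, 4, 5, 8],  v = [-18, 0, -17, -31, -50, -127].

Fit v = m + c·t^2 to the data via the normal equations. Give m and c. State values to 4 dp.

m = 0.2846, c = -1.9895

Entries of XᵀX: Σ1 = 6, Σt^2 = 123, Σt^2·t^2 = 5139.
For Xᵀv: Σv = -243, Σt^2·v = -10189.
Determinant 6·5139 − 123² = 15705.
m = ((-243)·5139 − 123·(-10189))/15705 = 298/1047; c = (6·(-10189) − 123·(-243))/15705 = -2083/1047.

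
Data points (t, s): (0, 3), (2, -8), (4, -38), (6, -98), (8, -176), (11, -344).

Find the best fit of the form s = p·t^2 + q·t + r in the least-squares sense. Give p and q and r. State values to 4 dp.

Normal-equation sums: Σt^2·t^2 = 20305, Σt^2·t = 2131, Σt^2 = 241, Σt·t = 241, Σt = 31, Σ1 = 6.
Moment sums: Σt^2·s = -57056, Σt·s = -5948, Σs = -661.
Inverting the 3×3 Gram matrix, [p, q, r]ᵀ = [-11111/3707, 28038/18535, 44657/18535]ᵀ.

p = -2.9973, q = 1.5127, r = 2.4093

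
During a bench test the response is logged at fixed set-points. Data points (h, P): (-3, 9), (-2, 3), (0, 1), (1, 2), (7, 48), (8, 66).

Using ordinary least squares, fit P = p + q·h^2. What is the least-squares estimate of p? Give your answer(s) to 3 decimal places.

From the data, Σ1 = 6, Σh^2 = 127, Σh^2·h^2 = 6595.
Moment sums: ΣP = 129, Σh^2·P = 6671.
Eliminating q: 6595·(row 1) − 127·(row 2) gives 23441·p = 6595·129 − 127·6671 = 3538, so p = 3538/23441.
Then q = (6671 − 127·(3538/23441))/6595 = 23643/23441.

p = 0.151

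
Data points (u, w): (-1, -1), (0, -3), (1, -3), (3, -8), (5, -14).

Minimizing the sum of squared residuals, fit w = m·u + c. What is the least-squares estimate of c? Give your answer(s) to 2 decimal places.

c = -2.38

Normal-equation sums: Σu·u = 36, Σu = 8, Σ1 = 5.
And Σu·w = -96, Σw = -29.
Eliminating c: 5·(row 1) − 8·(row 2) gives 116·m = 5·(-96) − 8·(-29) = -248, so m = -62/29.
Then c = ((-29) − 8·(-62/29))/5 = -69/29.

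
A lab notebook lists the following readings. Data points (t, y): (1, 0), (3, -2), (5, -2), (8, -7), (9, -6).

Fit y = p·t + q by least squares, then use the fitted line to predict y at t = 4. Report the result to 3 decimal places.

ŷ = -2.393

Normal-equation sums: Σt·t = 180, Σt = 26, Σ1 = 5.
And Σt·y = -126, Σy = -17.
MᵀM·[p, q]ᵀ = Mᵀy becomes [[180, 26]; [26, 5]]·[p, q]ᵀ = [-126, -17]ᵀ.
det = 180·5 − 26² = 224.
p = ((-126)·5 − 26·(-17))/224 = -47/56; q = (180·(-17) − 26·(-126))/224 = 27/28.
At t = 4: ŷ = (-47/56)·(4) + (27/28)·(1) = -67/28.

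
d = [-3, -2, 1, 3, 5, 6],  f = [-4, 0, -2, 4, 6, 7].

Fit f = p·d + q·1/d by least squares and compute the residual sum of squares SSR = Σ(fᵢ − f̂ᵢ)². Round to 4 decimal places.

Compute the Gram sums: Σd·d = 84, Σd·1/d = 6, Σ1/d·1/d = 77/50.
And Σd·f = 94, Σ1/d·f = 91/30.
So MᵀM·[p, q]ᵀ = Mᵀf: [[84, 6]; [6, 77/50]]·[p, q]ᵀ = [94, 91/30]ᵀ.
det = 84·(77/50) − 6² = 2334/25.
p = (94·(77/50) − 6·(91/30))/(2334/25) = 1582/1167; q = (84·(91/30) − 6·94)/(2334/25) = -3865/1167.
Residuals: -3631/3501, 821/778, -17/389, 3631/3501, -45/389, -4073/7002; SSR = 25337/7002.

SSR = 3.6185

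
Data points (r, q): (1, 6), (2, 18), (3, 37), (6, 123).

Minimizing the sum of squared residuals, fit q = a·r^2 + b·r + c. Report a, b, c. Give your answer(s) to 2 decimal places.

Compute the Gram sums: Σr^2·r^2 = 1394, Σr^2·r = 252, Σr^2 = 50, Σr·r = 50, Σr = 12, Σ1 = 4.
For Xᵀq: Σr^2·q = 4839, Σr·q = 891, Σq = 184.
Normal equations: [[1394, 252, 50]; [252, 50, 12]; [50, 12, 4]]·[a, b, c]ᵀ = [4839, 891, 184]ᵀ.
Solving the 3×3 system (Gaussian elimination) gives a = 484/181, b = 1713/362, c = -587/362.

a = 2.67, b = 4.73, c = -1.62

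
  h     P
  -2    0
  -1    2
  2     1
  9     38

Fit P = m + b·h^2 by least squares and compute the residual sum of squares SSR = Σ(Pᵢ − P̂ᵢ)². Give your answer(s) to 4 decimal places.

SSR = 6.1888

Entries of AᵀA: Σ1 = 4, Σh^2 = 90, Σh^2·h^2 = 6594.
Moment sums: ΣP = 41, Σh^2·P = 3084.
Eliminating b: 6594·(row 1) − 90·(row 2) gives 18276·m = 6594·41 − 90·3084 = -7206, so m = -1201/3046.
Then b = (3084 − 90·(-1201/3046))/6594 = 1441/3046.
Residuals: -4563/3046, 2926/1523, -1517/3046, 114/1523; SSR = 18851/3046.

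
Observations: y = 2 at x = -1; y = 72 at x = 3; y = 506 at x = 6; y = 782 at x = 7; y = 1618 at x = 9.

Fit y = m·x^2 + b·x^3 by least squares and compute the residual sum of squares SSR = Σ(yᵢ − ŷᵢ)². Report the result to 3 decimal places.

From the data, Σx^2·x^2 = 10340, Σx^2·x^3 = 83874, Σx^3·x^3 = 696476.
Moment sums: Σx^2·y = 188242, Σx^3·y = 1558986.
MᵀM·[m, b]ᵀ = Mᵀy becomes [[10340, 83874]; [83874, 696476]]·[m, b]ᵀ = [188242, 1558986]ᵀ.
Eliminating b: 696476·(row 1) − 83874·(row 2) gives 166713964·m = 696476·188242 − 83874·1558986 = 347643428, so m = 86910857/41678491.
Then b = (1558986 − 83874·(86910857/41678491))/696476 = 82826433/41678491.
Residuals: 79272558/41678491, -17660052/41678491, 70016066/41678491, -75518550/41678491, 15549364/41678491; SSR = 418515620/41678491.

SSR = 10.042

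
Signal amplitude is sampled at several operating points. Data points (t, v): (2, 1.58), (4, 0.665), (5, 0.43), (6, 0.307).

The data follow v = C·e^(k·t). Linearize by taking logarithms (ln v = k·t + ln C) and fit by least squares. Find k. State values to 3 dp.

Let Y = ln v. Fitting Y = k·t + ln C by least squares:
Σt = 17.0000, Σ(t)² = 81.0000, Σln v = -1.9754, Σt·ln v = -12.0223.
Equations: 81.0000·k + 17.0000·ln C = -12.0223;  17.0000·k + 4·ln C = -1.9754.
Solving (det = 35.0000): k = -0.41449, ln C = 1.26772.

k = -0.414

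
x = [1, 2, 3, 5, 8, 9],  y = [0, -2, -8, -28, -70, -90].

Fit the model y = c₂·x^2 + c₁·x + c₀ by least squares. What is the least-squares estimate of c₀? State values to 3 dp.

c₀ = 2.118

Setting ∂/∂c₂ … = 0 gives: 11380·c₂ + 1402·c₁ + 184·c₀ = -12550;  1402·c₂ + 184·c₁ + 28·c₀ = -1538;  184·c₂ + 28·c₁ + 6·c₀ = -198.
(Σx^2·x^2 = 11380, Σx^2·x = 1402, Σx^2 = 184, Σx·x = 184, Σx = 28, Σ1 = 6, Σx^2·y = -12550, Σx·y = -1538, Σy = -198.)
Inverting the 3×3 Gram matrix, [c₂, c₁, c₀]ᵀ = [-1783/1617, -2257/8085, 5707/2695]ᵀ.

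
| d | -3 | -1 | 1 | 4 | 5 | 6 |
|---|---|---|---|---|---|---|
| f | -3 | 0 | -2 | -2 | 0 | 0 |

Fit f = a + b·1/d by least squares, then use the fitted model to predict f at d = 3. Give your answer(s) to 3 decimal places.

The normal equations are: 6·a + (17/60)·b = -7;  (17/60)·a + (8069/3600)·b = -3/2.
Determinant 6·(8069/3600) − (17/60)² = 1925/144.
a = ((-7)·(8069/3600) − (17/60)·(-3/2))/(1925/144) = -54953/48125; b = (6·(-3/2) − (17/60)·(-7))/(1925/144) = -5052/9625.
At d = 3: f̂ = (-54953/48125)·(1) + (-5052/9625)·(1/3) = -63373/48125.

f̂ = -1.317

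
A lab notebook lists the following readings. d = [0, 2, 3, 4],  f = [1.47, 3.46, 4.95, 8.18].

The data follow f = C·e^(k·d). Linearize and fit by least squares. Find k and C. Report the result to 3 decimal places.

k = 0.423, C = 1.463

With ln fᵢ as the transformed response and dᵢ as the regressor:
Over the data: Σd = 9.0000, Σ(d)² = 29.0000, Σln f = 5.3276, Σd·ln f = 15.6875.
Normal system: [[29.0000, 9.0000]; [9.0000, 4]]·[k, ln C]ᵀ = [15.6875, 5.3276]ᵀ.
Solving (det = 35.0000): k = 0.42290, ln C = 0.38039, so C = exp(0.38039) = 1.46285.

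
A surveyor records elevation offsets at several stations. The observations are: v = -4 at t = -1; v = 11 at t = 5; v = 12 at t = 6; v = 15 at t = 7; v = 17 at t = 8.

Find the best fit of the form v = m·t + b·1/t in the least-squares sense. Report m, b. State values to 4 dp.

m = 2.0710, b = 1.9140

Entries of XᵀX: Σt·t = 175, Σt·1/t = 5, Σ1/t·1/t = 778849/705600.
And Σt·v = 372, Σ1/t·v = 3491/280.
XᵀX·[m, b]ᵀ = Xᵀv becomes [[175, 5]; [5, 778849/705600]]·[m, b]ᵀ = [372, 3491/280]ᵀ.
Determinant 175·(778849/705600) − 5² = 678049/4032.
m = (372·(778849/705600) − 5·(3491/280))/(678049/4032) = 2385876/1152025; b = (175·(3491/280) − 5·372)/(678049/4032) = 12600/6583.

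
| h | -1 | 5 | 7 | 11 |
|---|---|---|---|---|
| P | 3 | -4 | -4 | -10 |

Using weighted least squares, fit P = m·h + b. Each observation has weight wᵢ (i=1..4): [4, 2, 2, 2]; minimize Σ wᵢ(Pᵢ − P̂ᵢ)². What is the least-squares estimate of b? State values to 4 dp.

The normal equations are: 394·m + 42·b = -328;  42·m + 10·b = -24.
Eliminating b: 10·(row 1) − 42·(row 2) gives 2176·m = 10·(-328) − 42·(-24) = -2272, so m = -71/68.
Then b = ((-24) − 42·(-71/68))/10 = 135/68.

b = 1.9853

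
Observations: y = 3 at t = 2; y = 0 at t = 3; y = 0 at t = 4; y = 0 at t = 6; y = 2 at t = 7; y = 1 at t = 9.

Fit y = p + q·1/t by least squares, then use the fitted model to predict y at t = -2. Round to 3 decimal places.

Entries of AᵀA: Σ1 = 6, Σ1/t = 379/252, Σ1/t·1/t = 30745/63504.
Right-hand side: Σy = 6, Σ1/t·y = 239/126.
Normal equations: [[6, 379/252]; [379/252, 30745/63504]]·[p, q]ᵀ = [6, 239/126]ᵀ.
Eliminating q: (30745/63504)·(row 1) − (379/252)·(row 2) gives (40829/63504)·p = (30745/63504)·6 − (379/252)·(239/126) = 827/15876, so p = 3308/40829.
Then q = ((239/126) − (379/252)·(3308/40829))/(30745/63504) = 149688/40829.
At t = -2: ŷ = (3308/40829)·(1) + (149688/40829)·(-1/2) = -71536/40829.

ŷ = -1.752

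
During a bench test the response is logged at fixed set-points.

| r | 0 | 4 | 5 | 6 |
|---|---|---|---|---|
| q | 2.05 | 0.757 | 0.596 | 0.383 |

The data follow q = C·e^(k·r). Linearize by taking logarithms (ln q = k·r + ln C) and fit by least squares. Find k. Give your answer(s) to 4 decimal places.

With ln qᵢ as the transformed response and rᵢ as the regressor:
Σr = 15.0000, Σ(r)² = 77.0000, Σln q = -1.0378, Σr·ln q = -9.4595.
Normal system: [[77.0000, 15.0000]; [15.0000, 4]]·[k, ln C]ᵀ = [-9.4595, -1.0378]ᵀ.
Slope k = (n·Σr·ln q − Σr·Σln q)/(n·Σ(r)² − (Σr)²) = (4·-9.4595 − 15.0000·-1.0378)/83.0000 = -0.26833; ln C = (Σln q − k·Σr)/n = 0.74678.

k = -0.2683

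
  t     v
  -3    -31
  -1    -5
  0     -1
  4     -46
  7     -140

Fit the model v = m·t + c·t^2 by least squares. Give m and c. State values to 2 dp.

Setting ∂/∂m … = 0 gives: 75·m + 379·c = -1066;  379·m + 2739·c = -7880.
(Σt·t = 75, Σt·t^2 = 379, Σt^2·t^2 = 2739, Σt·v = -1066, Σt^2·v = -7880.)
Δ = 75·2739 − 379² = 61784.
m = ((-1066)·2739 − 379·(-7880))/61784 = 33373/30892; c = (75·(-7880) − 379·(-1066))/61784 = -93493/30892.

m = 1.08, c = -3.03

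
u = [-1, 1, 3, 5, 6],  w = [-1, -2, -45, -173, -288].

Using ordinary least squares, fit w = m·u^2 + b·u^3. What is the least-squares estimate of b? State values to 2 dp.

Setting ∂/∂m … = 0 gives: 2004·m + 11144·b = -15101;  11144·m + 63012·b = -85049.
(Σu^2·u^2 = 2004, Σu^2·u^3 = 11144, Σu^3·u^3 = 63012, Σu^2·w = -15101, Σu^3·w = -85049.)
Eliminating b: 63012·(row 1) − 11144·(row 2) gives 2087312·m = 63012·(-15101) − 11144·(-85049) = -3758156, so m = -939539/521828.
Then b = ((-85049) − 11144·(-939539/521828))/63012 = -538163/521828.

b = -1.03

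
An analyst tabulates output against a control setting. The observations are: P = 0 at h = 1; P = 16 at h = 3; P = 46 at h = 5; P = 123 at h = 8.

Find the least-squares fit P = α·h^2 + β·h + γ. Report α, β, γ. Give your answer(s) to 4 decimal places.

From the data, Σh^2·h^2 = 4803, Σh^2·h = 665, Σh^2 = 99, Σh·h = 99, Σh = 17, Σ1 = 4.
And Σh^2·P = 9166, Σh·P = 1262, ΣP = 185.
Normal equations: [[4803, 665, 99]; [665, 99, 17]; [99, 17, 4]]·[α, β, γ]ᵀ = [9166, 1262, 185]ᵀ.
Row-reducing yields α = 6507/3278, β = -1115/3278, γ = -2351/1639.

α = 1.9851, β = -0.3401, γ = -1.4344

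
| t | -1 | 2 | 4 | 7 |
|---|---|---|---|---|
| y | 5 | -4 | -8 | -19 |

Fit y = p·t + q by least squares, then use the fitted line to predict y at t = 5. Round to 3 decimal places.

Normal-equation sums: Σt·t = 70, Σt = 12, Σ1 = 4.
Right-hand side: Σt·y = -178, Σy = -26.
So MᵀM·[p, q]ᵀ = Mᵀy: [[70, 12]; [12, 4]]·[p, q]ᵀ = [-178, -26]ᵀ.
Eliminating q: 4·(row 1) − 12·(row 2) gives 136·p = 4·(-178) − 12·(-26) = -400, so p = -50/17.
Then q = ((-26) − 12·(-50/17))/4 = 79/34.
At t = 5: ŷ = (-50/17)·(5) + (79/34)·(1) = -421/34.

ŷ = -12.382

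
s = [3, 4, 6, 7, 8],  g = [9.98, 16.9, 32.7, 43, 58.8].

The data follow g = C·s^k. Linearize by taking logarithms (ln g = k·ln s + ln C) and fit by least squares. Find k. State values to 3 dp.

Taking logs, ln g = k·ln s + ln C, so regress ln g on ln s.
Sums: Σln s = 8.3020, Σ(ln s)² = 14.4498, Σln g = 16.4506, Σln s·ln g = 28.4864.
Normal system: [[14.4498, 8.3020]; [8.3020, 5]]·[k, ln C]ᵀ = [28.4864, 16.4506]ᵀ.
Δ = 14.4498·5 − (8.3020)² = 3.3255; k = (28.4864·5 − 8.3020·16.4506)/3.3255 = 1.76169, ln C = (14.4498·16.4506 − 8.3020·28.4864)/3.3255 = 0.36500.

k = 1.762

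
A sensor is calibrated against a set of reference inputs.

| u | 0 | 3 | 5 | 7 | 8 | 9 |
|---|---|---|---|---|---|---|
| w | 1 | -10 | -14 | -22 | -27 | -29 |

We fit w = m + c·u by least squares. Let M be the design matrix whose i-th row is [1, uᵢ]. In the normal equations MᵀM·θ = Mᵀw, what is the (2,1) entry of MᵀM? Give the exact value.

Row 2 ↔ basis u, column 1 ↔ basis 1, so (MᵀM)_{2,1} = Σᵢ u = (0)·(1) + (3)·(1) + (5)·(1) + (7)·(1) + (8)·(1) + (9)·(1) = 32.

32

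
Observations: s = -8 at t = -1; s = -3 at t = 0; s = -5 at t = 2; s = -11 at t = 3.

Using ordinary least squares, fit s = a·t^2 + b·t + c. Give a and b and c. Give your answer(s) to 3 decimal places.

a = -1.833, b = 2.867, c = -3.200

From the data, Σt^2·t^2 = 98, Σt^2·t = 34, Σt^2 = 14, Σt·t = 14, Σt = 4, Σ1 = 4.
And Σt^2·s = -127, Σt·s = -35, Σs = -27.
MᵀM·[a, b, c]ᵀ = Mᵀs becomes [[98, 34, 14]; [34, 14, 4]; [14, 4, 4]]·[a, b, c]ᵀ = [-127, -35, -27]ᵀ.
Inverting the 3×3 Gram matrix, [a, b, c]ᵀ = [-11/6, 43/15, -16/5]ᵀ.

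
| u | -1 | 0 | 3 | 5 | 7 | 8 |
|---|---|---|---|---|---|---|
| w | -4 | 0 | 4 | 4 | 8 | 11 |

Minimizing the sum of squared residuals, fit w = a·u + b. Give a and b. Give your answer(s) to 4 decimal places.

a = 1.4208, b = -1.3762

Compute the Gram sums: Σu·u = 148, Σu = 22, Σ1 = 6.
And Σu·w = 180, Σw = 23.
So XᵀX·[a, b]ᵀ = Xᵀw: [[148, 22]; [22, 6]]·[a, b]ᵀ = [180, 23]ᵀ.
Eliminating b: 6·(row 1) − 22·(row 2) gives 404·a = 6·180 − 22·23 = 574, so a = 287/202.
Then b = (23 − 22·(287/202))/6 = -139/101.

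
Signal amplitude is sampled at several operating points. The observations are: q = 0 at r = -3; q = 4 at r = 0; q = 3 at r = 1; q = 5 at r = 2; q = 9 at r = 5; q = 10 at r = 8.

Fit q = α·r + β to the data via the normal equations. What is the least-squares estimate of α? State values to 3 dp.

α = 0.947

Setting ∂/∂α … = 0 gives: 103·α + 13·β = 138;  13·α + 6·β = 31.
(Σr·r = 103, Σr = 13, Σ1 = 6, Σr·q = 138, Σq = 31.)
Eliminating β: 6·(row 1) − 13·(row 2) gives 449·α = 6·138 − 13·31 = 425, so α = 425/449.
Then β = (31 − 13·(425/449))/6 = 1399/449.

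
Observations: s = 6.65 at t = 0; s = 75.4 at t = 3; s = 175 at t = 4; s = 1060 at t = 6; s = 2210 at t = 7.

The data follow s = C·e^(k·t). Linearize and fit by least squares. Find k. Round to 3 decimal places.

Linearized form: ln s = k·t + ln C. From the 5 transformed points,
Sums: Σt = 20.0000, Σ(t)² = 110.0000, Σln s = 26.0490, Σt·ln s = 129.3289.
Normal system: [[110.0000, 20.0000]; [20.0000, 5]]·[k, ln C]ᵀ = [129.3289, 26.0490]ᵀ.
Solving (det = 150.0000): k = 0.83777, ln C = 1.85873.

k = 0.838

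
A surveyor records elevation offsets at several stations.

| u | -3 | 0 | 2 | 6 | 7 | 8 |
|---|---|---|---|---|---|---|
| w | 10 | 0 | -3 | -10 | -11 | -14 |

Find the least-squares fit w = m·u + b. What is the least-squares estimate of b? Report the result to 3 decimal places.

Compute the Gram sums: Σu·u = 162, Σu = 20, Σ1 = 6.
Right-hand side: Σu·w = -285, Σw = -28.
So AᵀA·[m, b]ᵀ = Aᵀw: [[162, 20]; [20, 6]]·[m, b]ᵀ = [-285, -28]ᵀ.
Determinant 162·6 − 20² = 572.
m = ((-285)·6 − 20·(-28))/572 = -575/286; b = (162·(-28) − 20·(-285))/572 = 291/143.

b = 2.035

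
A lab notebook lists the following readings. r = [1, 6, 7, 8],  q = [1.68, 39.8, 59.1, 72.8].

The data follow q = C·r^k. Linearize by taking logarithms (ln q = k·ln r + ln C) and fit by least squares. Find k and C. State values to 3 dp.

Let Y = ln q. Fitting Y = k·ln r + ln C by least squares:
Over the data: Σln r = 5.8171, Σ(ln r)² = 11.3210, Σln q = 12.5696, Σln r·ln q = 23.4545.
Normal system: [[11.3210, 5.8171]; [5.8171, 4]]·[k, ln C]ᵀ = [23.4545, 12.5696]ᵀ.
Slope k = (n·Σln r·ln q − Σln r·Σln q)/(n·Σ(ln r)² − (Σln r)²) = (4·23.4545 − 5.8171·12.5696)/11.4454 = 1.80851; ln C = (Σln q − k·Σln r)/n = 0.51233, so C = exp(0.51233) = 1.66917.

k = 1.809, C = 1.669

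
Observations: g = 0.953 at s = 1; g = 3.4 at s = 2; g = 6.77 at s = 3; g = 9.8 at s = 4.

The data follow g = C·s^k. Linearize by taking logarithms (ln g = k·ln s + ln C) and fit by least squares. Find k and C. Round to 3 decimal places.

Let Y = ln g. Fitting Y = k·ln s + ln C by least squares:
Σln s = 3.1781, Σ(ln s)² = 3.6092, Σln g = 5.3705, Σln s·ln g = 6.1134.
Equations: 3.6092·k + 3.1781·ln C = 6.1134;  3.1781·k + 4·ln C = 5.3705.
Solving (det = 4.3368): k = 1.70305, ln C = -0.01047, so C = exp(-0.01047) = 0.98959.

k = 1.703, C = 0.990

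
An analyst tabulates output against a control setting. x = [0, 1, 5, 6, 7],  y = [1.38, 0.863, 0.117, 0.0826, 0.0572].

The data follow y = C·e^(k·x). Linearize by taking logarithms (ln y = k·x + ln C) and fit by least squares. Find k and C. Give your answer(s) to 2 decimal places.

k = -0.46, C = 1.35

Let Y = ln y. Fitting Y = k·x + ln C by least squares:
XᵀX = [[111.0000, 19.0000]; [19.0000, 5]], rhs = [-45.8661, -7.3258]ᵀ  (here Σx = 19.0000, Σ(x)² = 111.0000, Σln y = -7.3258, Σx·ln y = -45.8661).
Δ = 111.0000·5 − (19.0000)² = 194.0000; k = (-45.8661·5 − 19.0000·-7.3258)/194.0000 = -0.46464, ln C = (111.0000·-7.3258 − 19.0000·-45.8661)/194.0000 = 0.30049, so C = exp(0.30049) = 1.35052.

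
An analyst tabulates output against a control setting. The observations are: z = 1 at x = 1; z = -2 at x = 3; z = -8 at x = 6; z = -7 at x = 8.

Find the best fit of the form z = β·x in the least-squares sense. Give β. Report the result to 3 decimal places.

Forming AᵀA = [[110]] and Aᵀz = [-109]ᵀ gives AᵀA·[β]ᵀ = Aᵀz.
β = (-109)/110 = -0.990909.

β = -0.991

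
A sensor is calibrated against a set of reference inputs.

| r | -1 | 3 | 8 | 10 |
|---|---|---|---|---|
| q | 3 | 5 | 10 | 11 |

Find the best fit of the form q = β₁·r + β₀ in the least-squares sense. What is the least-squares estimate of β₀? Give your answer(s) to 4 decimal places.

β₀ = 3.3986

With design matrix M, MᵀM = [[174, 20]; [20, 4]] and Mᵀq = [202, 29]ᵀ.
det = 174·4 − 20² = 296.
β₁ = (202·4 − 20·29)/296 = 57/74; β₀ = (174·29 − 20·202)/296 = 503/148.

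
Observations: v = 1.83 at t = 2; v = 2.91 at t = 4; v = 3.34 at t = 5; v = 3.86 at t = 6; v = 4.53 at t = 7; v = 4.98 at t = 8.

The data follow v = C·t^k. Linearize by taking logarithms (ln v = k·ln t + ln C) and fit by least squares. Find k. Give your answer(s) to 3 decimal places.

k = 0.719

Let Y = ln v. Fitting Y = k·ln t + ln C by least squares:
XᵀX = [[16.3136, 9.5060]; [9.5060, 6]], rhs = [12.5388, 7.3453]ᵀ  (here Σln t = 9.5060, Σ(ln t)² = 16.3136, Σln v = 7.3453, Σln t·ln v = 12.5388).
Slope k = (n·Σln t·ln v − Σln t·Σln v)/(n·Σ(ln t)² − (Σln t)²) = (6·12.5388 − 9.5060·7.3453)/7.5177 = 0.71947; ln C = (Σln v − k·Σln t)/n = 0.08434.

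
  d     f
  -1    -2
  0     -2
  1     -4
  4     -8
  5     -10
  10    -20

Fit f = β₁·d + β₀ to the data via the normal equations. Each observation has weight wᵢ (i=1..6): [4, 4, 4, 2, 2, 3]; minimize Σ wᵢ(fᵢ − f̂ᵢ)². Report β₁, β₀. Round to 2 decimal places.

β₁ = -1.67, β₀ = -2.52

Setting ∂/∂β₁ … = 0 gives: 390·β₁ + 48·β₀ = -772;  48·β₁ + 19·β₀ = -128.
(Σwᵢ·d·d = 390, Σwᵢ·d = 48, Σwᵢ·1 = 19, Σwᵢ·d·f = -772, Σwᵢ·f = -128.)
det = 390·19 − 48² = 5106.
β₁ = ((-772)·19 − 48·(-128))/5106 = -4262/2553; β₀ = (390·(-128) − 48·(-772))/5106 = -2144/851.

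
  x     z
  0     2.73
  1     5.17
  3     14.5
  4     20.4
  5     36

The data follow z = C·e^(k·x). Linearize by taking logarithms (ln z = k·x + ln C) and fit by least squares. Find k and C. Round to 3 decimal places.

k = 0.503, C = 2.934

Linearized form: ln z = k·x + ln C. From the 5 transformed points,
Σx = 13.0000, Σ(x)² = 51.0000, Σln z = 11.9204, Σx·ln z = 39.6451.
Normal system: [[51.0000, 13.0000]; [13.0000, 5]]·[k, ln C]ᵀ = [39.6451, 11.9204]ᵀ.
Slope k = (n·Σx·ln z − Σx·Σln z)/(n·Σ(x)² − (Σx)²) = (5·39.6451 − 13.0000·11.9204)/86.0000 = 0.50303; ln C = (Σln z − k·Σx)/n = 1.07620, so C = exp(1.07620) = 2.93352.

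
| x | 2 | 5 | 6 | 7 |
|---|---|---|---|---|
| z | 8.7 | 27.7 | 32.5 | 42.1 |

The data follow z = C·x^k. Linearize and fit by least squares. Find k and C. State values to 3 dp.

With ln zᵢ as the transformed response and ln xᵢ as the regressor:
AᵀA = [[10.0677, 6.0403]; [6.0403, 4]], rhs = [20.3605, 12.7060]ᵀ  (here Σln x = 6.0403, Σ(ln x)² = 10.0677, Σln z = 12.7060, Σln x·ln z = 20.3605).
Δ = 10.0677·4 − (6.0403)² = 3.7862; k = (20.3605·4 − 6.0403·12.7060)/3.7862 = 1.23983, ln C = (10.0677·12.7060 − 6.0403·20.3605)/3.7862 = 1.30429, so C = exp(1.30429) = 3.68509.

k = 1.240, C = 3.685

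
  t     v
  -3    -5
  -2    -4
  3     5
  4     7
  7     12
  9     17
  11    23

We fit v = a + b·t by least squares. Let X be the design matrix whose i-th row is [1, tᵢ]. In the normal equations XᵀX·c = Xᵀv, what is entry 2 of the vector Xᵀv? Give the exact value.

556

Entry 2 ↔ basis t, so (Xᵀv)_{2} = Σᵢ (t)·vᵢ = (-3)·(-5) + (-2)·(-4) + (3)·(5) + (4)·(7) + (7)·(12) + (9)·(17) + (11)·(23) = 556.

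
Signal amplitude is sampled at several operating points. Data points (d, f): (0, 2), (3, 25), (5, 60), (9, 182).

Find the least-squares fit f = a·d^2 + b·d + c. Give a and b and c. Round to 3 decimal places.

a = 2.082, b = 1.245, c = 2.112

Normal-equation sums: Σd^2·d^2 = 7267, Σd^2·d = 881, Σd^2 = 115, Σd·d = 115, Σd = 17, Σ1 = 4.
For Xᵀf: Σd^2·f = 16467, Σd·f = 2013, Σf = 269.
So XᵀX·[a, b, c]ᵀ = Xᵀf: [[7267, 881, 115]; [881, 115, 17]; [115, 17, 4]]·[a, b, c]ᵀ = [16467, 2013, 269]ᵀ.
Solving the 3×3 system (Gaussian elimination) gives a = 10729/5154, b = 6415/5154, c = 1814/859.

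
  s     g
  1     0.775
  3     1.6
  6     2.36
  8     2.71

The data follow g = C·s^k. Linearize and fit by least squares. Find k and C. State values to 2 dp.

k = 0.61, C = 0.79

Let Y = ln g. Fitting Y = k·ln s + ln C by least squares:
AᵀA = [[8.7414, 4.9698]; [4.9698, 4]], rhs = [4.1280, 2.0707]ᵀ  (here Σln s = 4.9698, Σ(ln s)² = 8.7414, Σln g = 2.0707, Σln s·ln g = 4.1280).
Slope k = (n·Σln s·ln g − Σln s·Σln g)/(n·Σ(ln s)² − (Σln s)²) = (4·4.1280 − 4.9698·2.0707)/10.2667 = 0.60592; ln C = (Σln g − k·Σln s)/n = -0.23514, so C = exp(-0.23514) = 0.79046.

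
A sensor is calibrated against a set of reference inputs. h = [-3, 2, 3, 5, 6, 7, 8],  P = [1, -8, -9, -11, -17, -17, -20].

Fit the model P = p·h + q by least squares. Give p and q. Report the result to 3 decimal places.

p = -1.881, q = -4.048

Normal-equation sums: Σh·h = 196, Σh = 28, Σ1 = 7.
For XᵀP: Σh·P = -482, ΣP = -81.
XᵀX·[p, q]ᵀ = XᵀP becomes [[196, 28]; [28, 7]]·[p, q]ᵀ = [-482, -81]ᵀ.
Δ = 196·7 − 28² = 588.
p = ((-482)·7 − 28·(-81))/588 = -79/42; q = (196·(-81) − 28·(-482))/588 = -85/21.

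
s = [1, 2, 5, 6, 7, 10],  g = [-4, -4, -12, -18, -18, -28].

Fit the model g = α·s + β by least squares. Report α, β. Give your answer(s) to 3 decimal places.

With design matrix X, XᵀX = [[215, 31]; [31, 6]] and Xᵀg = [-586, -84]ᵀ.
Eliminating β: 6·(row 1) − 31·(row 2) gives 329·α = 6·(-586) − 31·(-84) = -912, so α = -912/329.
Then β = ((-84) − 31·(-912/329))/6 = 106/329.

α = -2.772, β = 0.322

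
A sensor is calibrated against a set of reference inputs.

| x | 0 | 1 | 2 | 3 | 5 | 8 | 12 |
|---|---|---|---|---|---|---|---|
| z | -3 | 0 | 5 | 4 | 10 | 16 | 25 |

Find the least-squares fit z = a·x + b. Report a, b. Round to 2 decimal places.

Setting ∂/∂a … = 0 gives: 247·a + 31·b = 500;  31·a + 7·b = 57.
(Σx·x = 247, Σx = 31, Σ1 = 7, Σx·z = 500, Σz = 57.)
Eliminating b: 7·(row 1) − 31·(row 2) gives 768·a = 7·500 − 31·57 = 1733, so a = 1733/768.
Then b = (57 − 31·(1733/768))/7 = -1421/768.

a = 2.26, b = -1.85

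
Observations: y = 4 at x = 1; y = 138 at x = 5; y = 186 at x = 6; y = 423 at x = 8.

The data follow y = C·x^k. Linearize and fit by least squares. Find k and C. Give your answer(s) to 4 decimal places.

k = 2.2069, C = 3.9466

Taking logs, ln y = k·ln x + ln C, so regress ln y on ln x.
Σln x = 5.4806, Σ(ln x)² = 10.1248, Σln y = 17.5867, Σln x·ln y = 29.8685.
Equations: 10.1248·k + 5.4806·ln C = 29.8685;  5.4806·k + 4·ln C = 17.5867.
Δ = 10.1248·4 − (5.4806)² = 10.4617; k = (29.8685·4 − 5.4806·17.5867)/10.4617 = 2.20691, ln C = (10.1248·17.5867 − 5.4806·29.8685)/10.4617 = 1.37284, so C = exp(1.37284) = 3.94655.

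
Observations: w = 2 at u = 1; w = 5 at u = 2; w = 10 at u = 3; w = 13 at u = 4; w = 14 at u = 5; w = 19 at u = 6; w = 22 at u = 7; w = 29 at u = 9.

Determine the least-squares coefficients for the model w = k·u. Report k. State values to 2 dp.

k = 3.14

Entries of AᵀA: Σu·u = 221.
And Σu·w = 693.
AᵀA·[k]ᵀ = Aᵀw becomes [[221]]·[k]ᵀ = [693]ᵀ.
Hence k = 693 / 221 ≈ 3.13575.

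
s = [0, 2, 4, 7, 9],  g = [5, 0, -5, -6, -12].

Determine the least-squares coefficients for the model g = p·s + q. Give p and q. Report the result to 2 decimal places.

p = -1.71, q = 3.91

With design matrix M, MᵀM = [[150, 22]; [22, 5]] and Mᵀg = [-170, -18]ᵀ.
Determinant 150·5 − 22² = 266.
p = ((-170)·5 − 22·(-18))/266 = -227/133; q = (150·(-18) − 22·(-170))/266 = 520/133.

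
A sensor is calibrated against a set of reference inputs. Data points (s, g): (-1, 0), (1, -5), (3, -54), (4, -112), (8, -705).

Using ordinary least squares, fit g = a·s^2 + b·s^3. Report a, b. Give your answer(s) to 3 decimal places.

Entries of MᵀM: Σs^2·s^2 = 4435, Σs^2·s^3 = 34035, Σs^3·s^3 = 266971.
And Σs^2·g = -47403, Σs^3·g = -369591.
MᵀM·[a, b]ᵀ = Mᵀg becomes [[4435, 34035]; [34035, 266971]]·[a, b]ᵀ = [-47403, -369591]ᵀ.
Δ = 4435·266971 − 34035² = 25635160.
a = ((-47403)·266971 − 34035·(-369591))/25635160 = -19049157/6408790; b = (4435·(-369591) − 34035·(-47403))/25635160 = -1288749/1281758.

a = -2.972, b = -1.005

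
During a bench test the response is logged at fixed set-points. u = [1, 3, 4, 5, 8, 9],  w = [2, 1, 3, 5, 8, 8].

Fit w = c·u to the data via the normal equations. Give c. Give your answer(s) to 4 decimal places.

c = 0.9082

The normal system XᵀX·[c]ᵀ = Xᵀw is [[196]]·[c]ᵀ = [178]ᵀ.
Hence c = 178 / 196 ≈ 0.908163.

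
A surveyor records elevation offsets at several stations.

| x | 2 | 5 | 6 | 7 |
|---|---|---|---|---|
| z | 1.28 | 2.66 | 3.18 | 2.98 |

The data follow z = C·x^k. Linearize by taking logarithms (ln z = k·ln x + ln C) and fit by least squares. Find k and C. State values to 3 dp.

k = 0.737, C = 0.783

Linearized form: ln z = k·ln x + ln C. From the 4 transformed points,
Σln x = 6.0403, Σ(ln x)² = 10.0677, Σln z = 3.4740, Σln x·ln z = 5.9433.
Equations: 10.0677·k + 6.0403·ln C = 5.9433;  6.0403·k + 4·ln C = 3.4740.
Solving (det = 3.7862): k = 0.73674, ln C = -0.24403, so C = exp(-0.24403) = 0.78347.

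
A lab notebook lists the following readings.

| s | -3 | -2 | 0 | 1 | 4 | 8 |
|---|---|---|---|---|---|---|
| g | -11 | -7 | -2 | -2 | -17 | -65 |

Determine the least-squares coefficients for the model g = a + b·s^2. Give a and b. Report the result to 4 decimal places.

With design matrix X, XᵀX = [[6, 94]; [94, 4450]] and Xᵀg = [-104, -4561]ᵀ.
Eliminating b: 4450·(row 1) − 94·(row 2) gives 17864·a = 4450·(-104) − 94·(-4561) = -34066, so a = -17033/8932.
Then b = ((-4561) − 94·(-17033/8932))/4450 = -8795/8932.

a = -1.9070, b = -0.9847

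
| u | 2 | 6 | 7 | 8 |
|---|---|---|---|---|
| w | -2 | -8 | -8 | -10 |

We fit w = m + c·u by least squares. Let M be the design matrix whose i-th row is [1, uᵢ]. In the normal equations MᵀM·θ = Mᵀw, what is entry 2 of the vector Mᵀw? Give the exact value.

Entry 2 ↔ basis u, so (Mᵀw)_{2} = Σᵢ (u)·wᵢ = (2)·(-2) + (6)·(-8) + (7)·(-8) + (8)·(-10) = -188.

-188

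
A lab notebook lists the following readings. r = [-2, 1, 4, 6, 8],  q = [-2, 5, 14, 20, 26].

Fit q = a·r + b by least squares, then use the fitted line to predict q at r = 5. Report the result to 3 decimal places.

q̂ = 17.127

Normal-equation sums: Σr·r = 121, Σr = 17, Σ1 = 5.
For Mᵀq: Σr·q = 393, Σq = 63.
Normal equations: [[121, 17]; [17, 5]]·[a, b]ᵀ = [393, 63]ᵀ.
Determinant 121·5 − 17² = 316.
a = (393·5 − 17·63)/316 = 447/158; b = (121·63 − 17·393)/316 = 471/158.
At r = 5: q̂ = (447/158)·(5) + (471/158)·(1) = 1353/79.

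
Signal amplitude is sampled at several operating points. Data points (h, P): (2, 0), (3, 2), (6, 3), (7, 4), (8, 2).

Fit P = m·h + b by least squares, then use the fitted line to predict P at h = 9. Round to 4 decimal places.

Sums needed: Σh·h = 162, Σh = 26, Σ1 = 5.
For XᵀP: Σh·P = 68, ΣP = 11.
Eliminating b: 5·(row 1) − 26·(row 2) gives 134·m = 5·68 − 26·11 = 54, so m = 27/67.
Then b = (11 − 26·(27/67))/5 = 7/67.
At h = 9: P̂ = (27/67)·(9) + (7/67)·(1) = 250/67.

P̂ = 3.7313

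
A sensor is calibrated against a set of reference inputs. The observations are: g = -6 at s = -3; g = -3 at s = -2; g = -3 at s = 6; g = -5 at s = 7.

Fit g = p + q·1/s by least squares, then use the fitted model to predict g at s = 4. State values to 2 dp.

ĝ = -4.18

Entries of AᵀA: Σ1 = 4, Σ1/s = -11/21, Σ1/s·1/s = 361/882.
And Σg = -17, Σ1/s·g = 16/7.
AᵀA·[p, q]ᵀ = Aᵀg becomes [[4, -11/21]; [-11/21, 361/882]]·[p, q]ᵀ = [-17, 16/7]ᵀ.
det = 4·(361/882) − (-11/21)² = 601/441.
p = ((-17)·(361/882) − (-11/21)·(16/7))/(601/441) = -5081/1202; q = (4·(16/7) − (-11/21)·(-17))/(601/441) = 105/601.
At s = 4: ĝ = (-5081/1202)·(1) + (105/601)·(1/4) = -10057/2404.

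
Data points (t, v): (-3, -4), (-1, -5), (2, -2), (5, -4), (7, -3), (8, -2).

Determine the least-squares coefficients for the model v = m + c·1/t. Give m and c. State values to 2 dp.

m = -3.22, c = 1.86

With design matrix M, MᵀM = [[6, -307/840]; [-307/840, 1014049/705600]] and Mᵀv = [-20, 1619/420]ᵀ.
det = 6·(1014049/705600) − (-307/840)² = 1198009/141120.
m = ((-20)·(1014049/705600) − (-307/840)·(1619/420))/(1198009/141120) = -19286914/5990045; c = (6·(1619/420) − (-307/840)·(-20))/(1198009/141120) = 2232384/1198009.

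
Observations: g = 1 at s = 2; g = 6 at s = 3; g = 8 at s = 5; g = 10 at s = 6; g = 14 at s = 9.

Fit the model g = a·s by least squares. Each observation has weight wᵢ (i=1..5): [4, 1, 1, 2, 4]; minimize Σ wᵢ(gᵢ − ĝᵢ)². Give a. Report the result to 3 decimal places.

a = 1.547

Forming XᵀWX = [[446]] and XᵀWg = [690]ᵀ gives XᵀWX·[a]ᵀ = XᵀWg.
Hence a = 690 / 446 ≈ 1.54709.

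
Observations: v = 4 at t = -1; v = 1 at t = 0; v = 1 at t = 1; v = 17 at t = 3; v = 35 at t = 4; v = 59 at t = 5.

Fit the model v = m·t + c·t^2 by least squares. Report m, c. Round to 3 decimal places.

m = -2.326, c = 2.796

From the data, Σt·t = 52, Σt·t^2 = 216, Σt^2·t^2 = 964.
Right-hand side: Σt·v = 483, Σt^2·v = 2193.
So MᵀM·[m, c]ᵀ = Mᵀv: [[52, 216]; [216, 964]]·[m, c]ᵀ = [483, 2193]ᵀ.
Δ = 52·964 − 216² = 3472.
m = (483·964 − 216·2193)/3472 = -2019/868; c = (52·2193 − 216·483)/3472 = 2427/868.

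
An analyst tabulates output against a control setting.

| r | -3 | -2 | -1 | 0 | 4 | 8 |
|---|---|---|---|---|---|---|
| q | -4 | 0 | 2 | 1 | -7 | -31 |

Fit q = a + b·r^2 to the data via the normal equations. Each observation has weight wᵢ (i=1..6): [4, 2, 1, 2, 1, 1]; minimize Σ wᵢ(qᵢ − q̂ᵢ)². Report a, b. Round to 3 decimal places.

a = 1.225, b = -0.508

Entries of MᵀWM: Σwᵢ·1 = 11, Σwᵢ·r^2 = 125, Σwᵢ·r^2·r^2 = 4709.
Moment sums: Σwᵢ·q = -50, Σwᵢ·r^2·q = -2238.
Determinant 11·4709 − 125² = 36174.
a = ((-50)·4709 − 125·(-2238))/36174 = 22150/18087; b = (11·(-2238) − 125·(-50))/36174 = -9184/18087.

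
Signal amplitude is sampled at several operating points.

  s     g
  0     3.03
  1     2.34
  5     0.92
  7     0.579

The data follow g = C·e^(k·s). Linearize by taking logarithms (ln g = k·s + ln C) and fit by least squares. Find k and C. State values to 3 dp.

Let Y = ln g. Fitting Y = k·s + ln C by least squares:
Σs = 13.0000, Σ(s)² = 75.0000, Σln g = 1.3289, Σs·ln g = -3.3919.
Equations: 75.0000·k + 13.0000·ln C = -3.3919;  13.0000·k + 4·ln C = 1.3289.
Slope k = (n·Σs·ln g − Σs·Σln g)/(n·Σ(s)² − (Σs)²) = (4·-3.3919 − 13.0000·1.3289)/131.0000 = -0.23544; ln C = (Σln g − k·Σs)/n = 1.09741, so C = exp(1.09741) = 2.99640.

k = -0.235, C = 2.996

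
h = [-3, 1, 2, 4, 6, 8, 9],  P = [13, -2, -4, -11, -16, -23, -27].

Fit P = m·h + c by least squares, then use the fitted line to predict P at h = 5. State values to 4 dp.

P̂ = -13.7005

Entries of AᵀA: Σh·h = 211, Σh = 27, Σ1 = 7.
Right-hand side: Σh·P = -616, ΣP = -70.
Normal equations: [[211, 27]; [27, 7]]·[m, c]ᵀ = [-616, -70]ᵀ.
Determinant 211·7 − 27² = 748.
m = ((-616)·7 − 27·(-70))/748 = -1211/374; c = (211·(-70) − 27·(-616))/748 = 931/374.
At h = 5: P̂ = (-1211/374)·(5) + (931/374)·(1) = -2562/187.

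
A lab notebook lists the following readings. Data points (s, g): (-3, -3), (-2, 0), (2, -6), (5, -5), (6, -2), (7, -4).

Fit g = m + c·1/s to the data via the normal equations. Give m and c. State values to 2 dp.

From the data, Σ1 = 6, Σ1/s = 37/210, Σ1/s·1/s = 30839/44100.
Moment sums: Σg = -20, Σ1/s·g = -82/21.
Normal equations: [[6, 37/210]; [37/210, 30839/44100]]·[m, c]ᵀ = [-20, -82/21]ᵀ.
Eliminating c: (30839/44100)·(row 1) − (37/210)·(row 2) gives (36733/8820)·m = (30839/44100)·(-20) − (37/210)·(-82/21) = -3258/245, so m = -117288/36733.
Then c = ((-82/21) − (37/210)·(-117288/36733))/(30839/44100) = -175560/36733.

m = -3.19, c = -4.78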